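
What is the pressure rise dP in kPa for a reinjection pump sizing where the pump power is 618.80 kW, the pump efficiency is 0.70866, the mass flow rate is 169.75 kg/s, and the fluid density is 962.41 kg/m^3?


dP = P_pump * rho * eta / mdot
dP = 618.80 * 962.41 * 0.70866 / 169.75
dP = 2486.2 kPa


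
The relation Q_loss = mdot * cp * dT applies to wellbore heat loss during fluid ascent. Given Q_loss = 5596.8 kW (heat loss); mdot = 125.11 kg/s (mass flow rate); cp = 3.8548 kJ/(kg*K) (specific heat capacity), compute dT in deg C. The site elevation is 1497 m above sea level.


dT = Q_loss / (mdot * cp)
dT = 5596.8 / (125.11 * 3.8548)
dT = 11.60502 K
Convert (temperature difference, 1 K = 1 deg C): 11.60502 K = 11.60502 deg C
dT = 11.605 deg C


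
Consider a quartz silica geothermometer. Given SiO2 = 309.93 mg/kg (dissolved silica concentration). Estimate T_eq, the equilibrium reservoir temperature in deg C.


T_eq = 1309 / (5.19 - log10(SiO2)) - 273.15
T_eq = 1309 / (5.19 - log10(309.93)) - 273.15
T_eq = 211.89 deg C


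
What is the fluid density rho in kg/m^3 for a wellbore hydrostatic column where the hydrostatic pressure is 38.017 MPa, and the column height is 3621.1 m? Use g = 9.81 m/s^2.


rho = P * 1e6 / (g * h)
rho = 38.017 * 1e6 / (9.81 * 3621.1)
rho = 1070.2 kg/m^3


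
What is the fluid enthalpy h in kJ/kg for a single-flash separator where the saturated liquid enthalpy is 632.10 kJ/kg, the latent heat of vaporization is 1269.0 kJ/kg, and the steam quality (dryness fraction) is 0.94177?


h = hf + x * hfg
h = 632.10 + 0.94177 * 1269.0
h = 1827.2 kJ/kg


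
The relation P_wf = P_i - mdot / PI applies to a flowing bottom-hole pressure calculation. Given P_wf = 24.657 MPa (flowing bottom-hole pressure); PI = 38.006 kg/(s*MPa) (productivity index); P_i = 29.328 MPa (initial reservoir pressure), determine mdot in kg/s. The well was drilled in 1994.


mdot = (P_i - P_wf) * PI
mdot = (29.328 - 24.657) * 38.006
mdot = 177.53 kg/s


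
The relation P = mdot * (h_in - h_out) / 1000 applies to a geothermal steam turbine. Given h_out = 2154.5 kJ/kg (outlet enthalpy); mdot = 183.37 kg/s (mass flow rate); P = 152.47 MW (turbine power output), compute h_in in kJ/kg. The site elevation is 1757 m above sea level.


h_in = h_out + P * 1000 / mdot
h_in = 2154.5 + 152.47 * 1000 / 183.37
h_in = 2986.0 kJ/kg


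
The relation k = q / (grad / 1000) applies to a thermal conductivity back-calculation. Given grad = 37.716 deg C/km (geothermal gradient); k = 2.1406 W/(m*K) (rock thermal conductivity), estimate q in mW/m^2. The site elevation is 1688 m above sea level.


q = k * grad / 1000
q = 2.1406 * 37.716 / 1000
q = 0.08073487 W/m^2
Convert: 0.08073487 W/m^2 * 1000.0 = 80.735 mW/m^2
q = 80.735 mW/m^2


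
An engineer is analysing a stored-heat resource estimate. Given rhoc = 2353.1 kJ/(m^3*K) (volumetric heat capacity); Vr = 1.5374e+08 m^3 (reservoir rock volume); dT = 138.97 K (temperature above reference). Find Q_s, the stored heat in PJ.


Q_s = Vr * rhoc * dT / 1e12
Q_s = 1.5374e+08 * 2353.1 * 138.97 / 1e12
Q_s = 50.275 PJ


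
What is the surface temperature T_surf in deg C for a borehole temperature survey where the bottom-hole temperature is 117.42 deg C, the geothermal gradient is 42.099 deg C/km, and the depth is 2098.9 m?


T_surf = T_d - grad * d / 1000
T_surf = 117.42 - 42.099 * 2098.9 / 1000
T_surf = 29.058 deg C


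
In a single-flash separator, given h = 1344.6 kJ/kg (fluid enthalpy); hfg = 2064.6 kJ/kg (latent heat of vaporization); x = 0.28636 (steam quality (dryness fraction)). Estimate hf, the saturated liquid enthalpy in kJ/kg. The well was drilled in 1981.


hf = h - x * hfg
hf = 1344.6 - 0.28636 * 2064.6
hf = 753.38 kJ/kg


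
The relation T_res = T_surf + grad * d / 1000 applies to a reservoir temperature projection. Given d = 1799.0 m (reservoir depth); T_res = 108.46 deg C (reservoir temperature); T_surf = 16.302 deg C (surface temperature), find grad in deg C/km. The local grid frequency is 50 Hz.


grad = (T_res - T_surf) / d * 1000
grad = (108.46 - 16.302) / 1799.0 * 1000
grad = 51.227 deg C/km


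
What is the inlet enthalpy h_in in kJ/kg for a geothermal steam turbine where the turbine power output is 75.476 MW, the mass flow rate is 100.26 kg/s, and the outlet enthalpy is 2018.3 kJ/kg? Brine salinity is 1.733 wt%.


h_in = h_out + P * 1000 / mdot
h_in = 2018.3 + 75.476 * 1000 / 100.26
h_in = 2771.1 kJ/kg


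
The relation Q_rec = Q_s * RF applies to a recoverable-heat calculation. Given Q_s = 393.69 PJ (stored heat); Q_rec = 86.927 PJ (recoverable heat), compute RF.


RF = Q_rec / Q_s
RF = 86.927 / 393.69
RF = 0.22080


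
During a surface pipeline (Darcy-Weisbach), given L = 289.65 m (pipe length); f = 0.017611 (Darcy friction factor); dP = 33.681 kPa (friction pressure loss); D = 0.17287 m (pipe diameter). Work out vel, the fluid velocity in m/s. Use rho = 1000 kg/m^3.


vel = sqrt(dP*1000*2*D / (f*L*rho))
vel = sqrt(33.681*1000*2*0.17287 / (0.017611*289.65*1000))
vel = 1.5109 m/s


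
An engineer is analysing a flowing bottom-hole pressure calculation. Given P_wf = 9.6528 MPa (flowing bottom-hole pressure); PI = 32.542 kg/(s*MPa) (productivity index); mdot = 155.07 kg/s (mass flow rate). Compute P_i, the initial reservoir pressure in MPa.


P_i = P_wf + mdot / PI
P_i = 9.6528 + 155.07 / 32.542
P_i = 14.418 MPa


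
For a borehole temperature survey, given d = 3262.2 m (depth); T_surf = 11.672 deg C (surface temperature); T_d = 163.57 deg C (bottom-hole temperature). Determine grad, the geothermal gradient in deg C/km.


grad = (T_d - T_surf) / d * 1000
grad = (163.57 - 11.672) / 3262.2 * 1000
grad = 46.563 deg C/km


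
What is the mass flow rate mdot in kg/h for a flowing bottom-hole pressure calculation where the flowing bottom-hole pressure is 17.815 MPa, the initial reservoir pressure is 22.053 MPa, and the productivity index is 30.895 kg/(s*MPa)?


mdot = (P_i - P_wf) * PI
mdot = (22.053 - 17.815) * 30.895
mdot = 130.9330 kg/s
Convert: 130.9330 kg/s * 3600.0 = 4.7136e+05 kg/h
mdot = 4.7136e+05 kg/h


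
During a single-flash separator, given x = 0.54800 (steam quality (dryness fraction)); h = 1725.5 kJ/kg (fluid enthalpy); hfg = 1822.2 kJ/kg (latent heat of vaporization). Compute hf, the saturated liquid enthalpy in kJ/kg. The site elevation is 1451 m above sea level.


hf = h - x * hfg
hf = 1725.5 - 0.54800 * 1822.2
hf = 726.93 kJ/kg


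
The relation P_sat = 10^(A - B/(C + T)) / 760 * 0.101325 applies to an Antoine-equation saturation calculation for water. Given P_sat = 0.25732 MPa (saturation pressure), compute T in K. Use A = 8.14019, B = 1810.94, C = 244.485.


T = B / (A - log10(P_sat * 760 / 0.101325)) - C
T = 1810.94 / (8.14019 - log10(0.25732 * 760 / 0.101325)) - 244.485
T = 128.5494 deg C
Convert to K: 128.5494 + 273.15 = 401.70 K
T = 401.70 K


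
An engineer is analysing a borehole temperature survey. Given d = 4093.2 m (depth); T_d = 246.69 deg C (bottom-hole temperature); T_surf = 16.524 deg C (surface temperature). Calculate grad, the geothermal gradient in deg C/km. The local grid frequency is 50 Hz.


grad = (T_d - T_surf) / d * 1000
grad = (246.69 - 16.524) / 4093.2 * 1000
grad = 56.231 deg C/km


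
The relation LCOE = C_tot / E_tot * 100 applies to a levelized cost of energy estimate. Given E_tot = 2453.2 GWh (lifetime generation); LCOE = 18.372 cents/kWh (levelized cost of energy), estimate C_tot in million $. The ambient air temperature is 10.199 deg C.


C_tot = LCOE / 100 * E_tot
C_tot = 18.372 / 100 * 2453.2
C_tot = 450.70 million $


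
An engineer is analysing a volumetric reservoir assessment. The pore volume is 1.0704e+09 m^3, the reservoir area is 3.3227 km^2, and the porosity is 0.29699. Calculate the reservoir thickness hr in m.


hr = Vp / (A * 1e6 * phi)
hr = 1.0704e+09 / (3.3227 * 1e6 * 0.29699)
hr = 1084.7 m


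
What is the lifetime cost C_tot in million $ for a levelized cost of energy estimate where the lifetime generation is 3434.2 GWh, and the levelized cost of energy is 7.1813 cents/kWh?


C_tot = LCOE / 100 * E_tot
C_tot = 7.1813 / 100 * 3434.2
C_tot = 246.62 million $


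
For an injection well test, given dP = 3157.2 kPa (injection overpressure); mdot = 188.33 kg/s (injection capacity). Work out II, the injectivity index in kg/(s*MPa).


II = mdot * 1000 / dP
II = 188.33 * 1000 / 3157.2
II = 59.651 kg/(s*MPa)


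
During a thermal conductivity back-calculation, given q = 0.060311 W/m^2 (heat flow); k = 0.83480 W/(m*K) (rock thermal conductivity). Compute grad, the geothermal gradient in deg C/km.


grad = q / k * 1000
grad = 0.060311 / 0.83480 * 1000
grad = 72.246 deg C/km


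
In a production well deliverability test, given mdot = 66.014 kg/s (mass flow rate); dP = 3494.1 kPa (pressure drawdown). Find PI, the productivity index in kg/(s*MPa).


PI = mdot * 1000 / dP
PI = 66.014 * 1000 / 3494.1
PI = 18.893 kg/(s*MPa)


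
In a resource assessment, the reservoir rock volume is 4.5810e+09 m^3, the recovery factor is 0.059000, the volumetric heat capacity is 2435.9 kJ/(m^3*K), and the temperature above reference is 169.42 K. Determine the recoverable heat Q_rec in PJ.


Step 1: Q_s = Vr*rhoc*dT/1e12 = 4.5810e+09*2435.9*169.42/1e12 = 1890.534 PJ
Step 2: Q_rec = Q_s * RF = 1890.534 * 0.059 = 111.54 PJ
Q_rec = 111.54 PJ


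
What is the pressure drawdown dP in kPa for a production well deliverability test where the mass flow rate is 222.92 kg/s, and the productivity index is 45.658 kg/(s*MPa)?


dP = mdot * 1000 / PI
dP = 222.92 * 1000 / 45.658
dP = 4882.4 kPa


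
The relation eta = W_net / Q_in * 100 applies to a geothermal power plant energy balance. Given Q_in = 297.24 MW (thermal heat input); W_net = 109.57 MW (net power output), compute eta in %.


eta = W_net / Q_in * 100
eta = 109.57 / 297.24 * 100
eta = 36.862 %


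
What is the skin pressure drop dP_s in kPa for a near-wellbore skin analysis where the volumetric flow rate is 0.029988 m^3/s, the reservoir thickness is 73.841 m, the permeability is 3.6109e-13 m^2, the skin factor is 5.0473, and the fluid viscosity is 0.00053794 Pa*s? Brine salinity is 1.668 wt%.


dP_s = S * q * mu / (2*pi*k*hr) / 1000
dP_s = 5.0473 * 0.029988 * 0.00053794 / (2*pi*3.6109e-13*73.841) / 1000
dP_s = 486.01 kPa


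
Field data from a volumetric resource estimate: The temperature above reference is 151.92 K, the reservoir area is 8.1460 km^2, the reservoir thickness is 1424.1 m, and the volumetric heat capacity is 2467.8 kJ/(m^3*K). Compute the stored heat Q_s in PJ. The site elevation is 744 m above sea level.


Step 1: Vr = A*1e6*hr = 8.146*1e6*1424.1 = 1.160072e+10 m^3
Step 2: Q_s = Vr*rhoc*dT/1e12 = 1.160072e+10*2467.8*151.92/1e12 = 4349.2 PJ
Q_s = 4349.2 PJ


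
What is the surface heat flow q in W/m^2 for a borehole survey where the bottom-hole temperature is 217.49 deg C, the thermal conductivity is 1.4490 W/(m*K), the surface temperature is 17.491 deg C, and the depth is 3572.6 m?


Step 1: grad = (T_d - T_surf)/d * 1000 = (217.49 - 17.491)/3572.6 * 1000 = 55.98136 deg C/km
Step 2: q = k * grad / 1000 = 1.449 * 55.98136 / 1000 = 0.081117 W/m^2
q = 0.081117 W/m^2


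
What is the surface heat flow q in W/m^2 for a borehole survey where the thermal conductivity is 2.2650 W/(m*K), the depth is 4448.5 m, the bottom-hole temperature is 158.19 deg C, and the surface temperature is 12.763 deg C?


Step 1: grad = (T_d - T_surf)/d * 1000 = (158.19 - 12.763)/4448.5 * 1000 = 32.69124 deg C/km
Step 2: q = k * grad / 1000 = 2.265 * 32.69124 / 1000 = 0.074046 W/m^2
q = 0.074046 W/m^2


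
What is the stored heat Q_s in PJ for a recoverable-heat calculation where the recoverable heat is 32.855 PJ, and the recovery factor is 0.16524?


Q_s = Q_rec / RF
Q_s = 32.855 / 0.16524
Q_s = 198.83 PJ


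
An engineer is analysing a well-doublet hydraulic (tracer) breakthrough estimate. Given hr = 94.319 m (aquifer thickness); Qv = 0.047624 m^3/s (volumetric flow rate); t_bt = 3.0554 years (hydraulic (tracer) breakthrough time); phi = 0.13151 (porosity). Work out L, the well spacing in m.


L = sqrt(t_bt*365.25*86400*3*Qv / (pi*hr*phi))
L = sqrt(3.0554*365.25*86400*3*0.047624 / (pi*94.319*0.13151))
L = 594.57 m


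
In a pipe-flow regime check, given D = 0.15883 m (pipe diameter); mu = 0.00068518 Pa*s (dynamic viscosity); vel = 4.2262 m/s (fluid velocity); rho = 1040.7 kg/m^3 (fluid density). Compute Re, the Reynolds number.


Re = rho * vel * D / mu
Re = 1040.7 * 4.2262 * 0.15883 / 0.00068518
Re = 1.0195e+06


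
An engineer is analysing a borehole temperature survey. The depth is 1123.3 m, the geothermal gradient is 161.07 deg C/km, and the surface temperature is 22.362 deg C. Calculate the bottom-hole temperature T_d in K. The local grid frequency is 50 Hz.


T_d = T_surf + grad * d / 1000
T_d = 22.362 + 161.07 * 1123.3 / 1000
T_d = 203.2919 deg C
Convert to K: 203.2919 + 273.15 = 476.44 K
T_d = 476.44 K


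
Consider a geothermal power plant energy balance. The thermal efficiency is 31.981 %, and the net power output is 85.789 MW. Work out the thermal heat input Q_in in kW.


Q_in = W_net / (eta / 100)
Q_in = 85.789 / (31.981 / 100)
Q_in = 268.2499 MW
Convert: 268.2499 MW * 1000.0 = 2.6825e+05 kW
Q_in = 2.6825e+05 kW


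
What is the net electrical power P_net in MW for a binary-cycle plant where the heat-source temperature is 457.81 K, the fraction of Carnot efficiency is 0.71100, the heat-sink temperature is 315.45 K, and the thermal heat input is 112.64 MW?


Step 1: eta = (1 - Tc/Th)*f = (1 - 315.45/457.81)*0.711 = 0.2210916
Step 2: P_net = eta * Q_in = 0.2210916 * 112.64 = 24.904 MW
P_net = 24.904 MW


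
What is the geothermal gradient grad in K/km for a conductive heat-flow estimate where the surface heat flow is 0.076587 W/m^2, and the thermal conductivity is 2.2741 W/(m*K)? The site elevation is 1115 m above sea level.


grad = q * 1000 / k
grad = 0.076587 * 1000 / 2.2741
grad = 33.67794 deg C/km
Convert: 33.67794 deg C/km * 1.0 = 33.678 K/km
grad = 33.678 K/km


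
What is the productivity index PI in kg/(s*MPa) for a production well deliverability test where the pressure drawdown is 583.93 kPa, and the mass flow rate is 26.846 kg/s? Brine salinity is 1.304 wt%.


PI = mdot * 1000 / dP
PI = 26.846 * 1000 / 583.93
PI = 45.975 kg/(s*MPa)


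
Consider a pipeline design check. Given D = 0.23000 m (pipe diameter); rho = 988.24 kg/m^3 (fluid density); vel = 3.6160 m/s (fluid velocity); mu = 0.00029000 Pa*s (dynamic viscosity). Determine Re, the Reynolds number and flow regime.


Step 1: Re = rho*vel*D/mu = 988.24*3.616*0.23/0.00029 = 2.8341e+06
Step 2: Re = 2.8341e+06 > 4000, so flow is turbulent.
Re = 2.8341e+06 (turbulent)


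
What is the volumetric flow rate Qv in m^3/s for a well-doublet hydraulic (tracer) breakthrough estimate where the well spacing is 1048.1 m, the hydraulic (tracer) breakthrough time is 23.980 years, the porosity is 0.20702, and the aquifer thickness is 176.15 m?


Qv = pi*hr*phi*L^2 / (3*t_bt*365.25*86400)
Qv = pi*176.15*0.20702*1048.1^2 / (3*23.980*365.25*86400)
Qv = 0.055434 m^3/s


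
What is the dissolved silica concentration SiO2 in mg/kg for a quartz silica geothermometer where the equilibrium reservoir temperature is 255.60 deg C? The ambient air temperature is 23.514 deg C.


SiO2 = 10^(5.19 - 1309/(T_eq + 273.15))
SiO2 = 10^(5.19 - 1309/(255.60 + 273.15))
SiO2 = 518.02 mg/kg


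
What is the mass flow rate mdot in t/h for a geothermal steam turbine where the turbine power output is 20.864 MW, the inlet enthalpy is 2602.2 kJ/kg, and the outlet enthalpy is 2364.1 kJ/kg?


mdot = P * 1000 / (h_in - h_out)
mdot = 20.864 * 1000 / (2602.2 - 2364.1)
mdot = 87.62705 kg/s
Convert: 87.62705 kg/s * 3.6 = 315.46 t/h
mdot = 315.46 t/h


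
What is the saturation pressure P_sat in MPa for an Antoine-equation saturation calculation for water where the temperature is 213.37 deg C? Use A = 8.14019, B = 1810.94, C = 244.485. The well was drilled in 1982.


P_sat = 10^(A - B/(C + T)) / 760 * 0.101325
P_sat = 10^(8.14019 - 1810.94/(244.485 + 213.37)) / 760 * 0.101325
P_sat = 2.0409 MPa


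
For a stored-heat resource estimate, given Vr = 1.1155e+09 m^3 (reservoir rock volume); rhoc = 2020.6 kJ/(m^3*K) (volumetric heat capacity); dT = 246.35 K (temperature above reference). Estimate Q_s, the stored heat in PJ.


Q_s = Vr * rhoc * dT / 1e12
Q_s = 1.1155e+09 * 2020.6 * 246.35 / 1e12
Q_s = 555.27 PJ


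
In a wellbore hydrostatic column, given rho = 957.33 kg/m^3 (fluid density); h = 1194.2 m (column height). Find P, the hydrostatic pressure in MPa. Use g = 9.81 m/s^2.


P = rho * g * h / 1e6
P = 957.33 * 9.81 * 1194.2 / 1e6
P = 11.215 MPa


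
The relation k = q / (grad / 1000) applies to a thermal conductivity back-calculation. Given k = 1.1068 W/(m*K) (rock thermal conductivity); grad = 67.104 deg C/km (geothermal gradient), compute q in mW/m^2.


q = k * grad / 1000
q = 1.1068 * 67.104 / 1000
q = 0.07427071 W/m^2
Convert: 0.07427071 W/m^2 * 1000.0 = 74.271 mW/m^2
q = 74.271 mW/m^2


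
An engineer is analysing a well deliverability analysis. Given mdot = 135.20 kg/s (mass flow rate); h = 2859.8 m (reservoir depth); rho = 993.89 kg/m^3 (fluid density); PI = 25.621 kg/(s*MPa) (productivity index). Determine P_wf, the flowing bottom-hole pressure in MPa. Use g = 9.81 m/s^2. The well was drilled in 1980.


Step 1: P_i = rho*g*h/1e6 = 993.89*9.81*2859.8/1e6 = 27.88322 MPa
Step 2: P_wf = P_i - mdot/PI = 27.88322 - 135.2/25.621 = 22.606 MPa
P_wf = 22.606 MPa


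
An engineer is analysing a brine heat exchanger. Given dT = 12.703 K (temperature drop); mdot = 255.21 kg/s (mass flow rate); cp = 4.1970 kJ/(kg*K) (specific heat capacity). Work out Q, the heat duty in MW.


Q = mdot * cp * dT / 1000
Q = 255.21 * 4.1970 * 12.703 / 1000
Q = 13.606 MW


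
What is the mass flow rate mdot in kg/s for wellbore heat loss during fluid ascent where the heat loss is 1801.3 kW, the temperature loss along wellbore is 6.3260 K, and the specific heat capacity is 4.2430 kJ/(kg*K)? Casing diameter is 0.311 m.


mdot = Q_loss / (cp * dT)
mdot = 1801.3 / (4.2430 * 6.3260)
mdot = 67.109 kg/s


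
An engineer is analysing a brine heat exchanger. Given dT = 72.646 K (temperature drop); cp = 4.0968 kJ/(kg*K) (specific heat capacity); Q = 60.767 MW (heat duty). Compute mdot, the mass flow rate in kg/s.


mdot = Q * 1000 / (cp * dT)
mdot = 60.767 * 1000 / (4.0968 * 72.646)
mdot = 204.18 kg/s


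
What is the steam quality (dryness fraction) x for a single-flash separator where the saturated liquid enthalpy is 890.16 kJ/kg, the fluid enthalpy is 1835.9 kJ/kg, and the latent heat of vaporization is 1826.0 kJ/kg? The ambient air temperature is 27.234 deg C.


x = (h - hf) / hfg
x = (1835.9 - 890.16) / 1826.0
x = 0.51793


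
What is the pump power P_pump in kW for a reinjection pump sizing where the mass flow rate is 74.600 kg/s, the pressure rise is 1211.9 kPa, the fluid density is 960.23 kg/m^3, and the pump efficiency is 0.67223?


P_pump = mdot * dP / (rho * eta)
P_pump = 74.600 * 1211.9 / (960.23 * 0.67223)
P_pump = 140.06 kW


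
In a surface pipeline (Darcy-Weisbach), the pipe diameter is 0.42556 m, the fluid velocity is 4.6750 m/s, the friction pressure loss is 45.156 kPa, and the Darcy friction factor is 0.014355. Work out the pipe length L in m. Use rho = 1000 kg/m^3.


L = dP*1000*D / (f*rho*vel^2/2)
L = 45.156*1000*0.42556 / (0.014355*1000*4.6750^2/2)
L = 122.50 m


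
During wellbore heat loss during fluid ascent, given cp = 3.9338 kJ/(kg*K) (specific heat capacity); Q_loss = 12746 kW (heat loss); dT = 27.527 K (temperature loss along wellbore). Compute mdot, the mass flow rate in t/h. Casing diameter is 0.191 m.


mdot = Q_loss / (cp * dT)
mdot = 12746 / (3.9338 * 27.527)
mdot = 117.7071 kg/s
Convert: 117.7071 kg/s * 3.6 = 423.75 t/h
mdot = 423.75 t/h


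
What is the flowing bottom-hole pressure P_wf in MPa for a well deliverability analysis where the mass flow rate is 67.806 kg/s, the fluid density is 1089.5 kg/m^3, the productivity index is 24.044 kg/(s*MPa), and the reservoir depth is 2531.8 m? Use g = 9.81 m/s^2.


Step 1: P_i = rho*g*h/1e6 = 1089.5*9.81*2531.8/1e6 = 27.05987 MPa
Step 2: P_wf = P_i - mdot/PI = 27.05987 - 67.806/24.044 = 24.240 MPa
P_wf = 24.240 MPa


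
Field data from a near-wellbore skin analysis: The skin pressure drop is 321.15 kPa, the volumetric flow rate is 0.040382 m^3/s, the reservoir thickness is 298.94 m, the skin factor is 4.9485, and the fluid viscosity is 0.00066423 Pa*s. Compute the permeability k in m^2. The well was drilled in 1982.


k = S*q*mu / (2*pi*dP_s*1000*hr)
k = 4.9485*0.040382*0.00066423 / (2*pi*321.15*1000*298.94)
k = 2.2004e-13 m^2


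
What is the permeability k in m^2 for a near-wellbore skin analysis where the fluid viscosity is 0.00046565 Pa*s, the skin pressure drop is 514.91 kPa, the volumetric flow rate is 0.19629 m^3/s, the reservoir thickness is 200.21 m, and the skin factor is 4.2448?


k = S*q*mu / (2*pi*dP_s*1000*hr)
k = 4.2448*0.19629*0.00046565 / (2*pi*514.91*1000*200.21)
k = 5.9899e-13 m^2


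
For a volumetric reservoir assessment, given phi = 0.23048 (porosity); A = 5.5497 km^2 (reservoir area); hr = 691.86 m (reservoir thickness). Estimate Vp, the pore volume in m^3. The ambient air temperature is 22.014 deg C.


Vp = A * 1e6 * hr * phi
Vp = 5.5497 * 1e6 * 691.86 * 0.23048
Vp = 8.8495e+08 m^3


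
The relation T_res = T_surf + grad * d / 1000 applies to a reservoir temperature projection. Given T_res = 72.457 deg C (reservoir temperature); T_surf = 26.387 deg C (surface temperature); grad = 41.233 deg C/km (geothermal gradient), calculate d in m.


d = (T_res - T_surf) / grad * 1000
d = (72.457 - 26.387) / 41.233 * 1000
d = 1117.3 m


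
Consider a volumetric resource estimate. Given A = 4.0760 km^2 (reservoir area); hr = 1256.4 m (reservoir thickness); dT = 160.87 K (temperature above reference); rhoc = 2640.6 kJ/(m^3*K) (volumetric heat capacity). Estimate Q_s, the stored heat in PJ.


Step 1: Vr = A*1e6*hr = 4.076*1e6*1256.4 = 5.121086e+09 m^3
Step 2: Q_s = Vr*rhoc*dT/1e12 = 5.121086e+09*2640.6*160.87/1e12 = 2175.4 PJ
Q_s = 2175.4 PJ


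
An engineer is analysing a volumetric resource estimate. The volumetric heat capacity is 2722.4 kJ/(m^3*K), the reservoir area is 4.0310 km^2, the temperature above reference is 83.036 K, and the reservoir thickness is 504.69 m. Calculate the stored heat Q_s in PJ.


Step 1: Vr = A*1e6*hr = 4.031*1e6*504.69 = 2.034405e+09 m^3
Step 2: Q_s = Vr*rhoc*dT/1e12 = 2.034405e+09*2722.4*83.036/1e12 = 459.89 PJ
Q_s = 459.89 PJ


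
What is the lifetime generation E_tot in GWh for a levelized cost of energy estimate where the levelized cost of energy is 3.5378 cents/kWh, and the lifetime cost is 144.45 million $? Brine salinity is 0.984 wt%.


E_tot = C_tot / LCOE * 100
E_tot = 144.45 / 3.5378 * 100
E_tot = 4083.0 GWh


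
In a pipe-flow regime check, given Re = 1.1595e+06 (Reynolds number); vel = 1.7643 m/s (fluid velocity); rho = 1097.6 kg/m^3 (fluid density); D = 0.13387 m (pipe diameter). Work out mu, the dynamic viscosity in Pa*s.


mu = rho * vel * D / Re
mu = 1097.6 * 1.7643 * 0.13387 / 1.1595e+06
mu = 0.00022358 Pa*s


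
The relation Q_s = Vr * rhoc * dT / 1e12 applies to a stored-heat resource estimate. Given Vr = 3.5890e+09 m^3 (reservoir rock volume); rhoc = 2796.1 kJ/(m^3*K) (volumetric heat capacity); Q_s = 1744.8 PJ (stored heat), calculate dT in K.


dT = Q_s * 1e12 / (Vr * rhoc)
dT = 1744.8 * 1e12 / (3.5890e+09 * 2796.1)
dT = 173.87 K


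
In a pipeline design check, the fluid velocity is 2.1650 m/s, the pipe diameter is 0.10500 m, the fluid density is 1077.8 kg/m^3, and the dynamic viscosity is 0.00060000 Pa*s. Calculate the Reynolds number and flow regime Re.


Step 1: Re = rho*vel*D/mu = 1077.8*2.165*0.105/0.0006 = 4.0835e+05
Step 2: Re = 4.0835e+05 > 4000, so flow is turbulent.
Re = 4.0835e+05 (turbulent)


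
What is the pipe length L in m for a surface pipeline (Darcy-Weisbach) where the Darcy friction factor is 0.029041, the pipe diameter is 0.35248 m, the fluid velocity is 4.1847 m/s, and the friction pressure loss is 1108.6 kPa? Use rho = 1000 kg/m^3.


L = dP*1000*D / (f*rho*vel^2/2)
L = 1108.6*1000*0.35248 / (0.029041*1000*4.1847^2/2)
L = 1536.7 m


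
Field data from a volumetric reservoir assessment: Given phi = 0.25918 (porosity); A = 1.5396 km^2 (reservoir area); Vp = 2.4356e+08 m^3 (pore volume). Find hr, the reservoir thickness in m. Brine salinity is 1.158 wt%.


hr = Vp / (A * 1e6 * phi)
hr = 2.4356e+08 / (1.5396 * 1e6 * 0.25918)
hr = 610.37 m


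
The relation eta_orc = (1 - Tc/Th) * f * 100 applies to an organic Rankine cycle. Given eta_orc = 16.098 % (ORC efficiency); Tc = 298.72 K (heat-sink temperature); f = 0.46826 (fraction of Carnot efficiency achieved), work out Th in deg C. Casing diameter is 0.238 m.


Th = Tc / (1 - (eta_orc/100)/f)
Th = 298.72 / (1 - (16.098/100)/0.46826)
Th = 455.2155 K
Convert to deg C: 455.2155 - 273.15 = 182.07 deg C
Th = 182.07 deg C


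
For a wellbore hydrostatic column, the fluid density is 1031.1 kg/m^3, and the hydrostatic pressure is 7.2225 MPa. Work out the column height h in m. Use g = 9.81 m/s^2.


h = P * 1e6 / (g * rho)
h = 7.2225 * 1e6 / (9.81 * 1031.1)
h = 714.03 m


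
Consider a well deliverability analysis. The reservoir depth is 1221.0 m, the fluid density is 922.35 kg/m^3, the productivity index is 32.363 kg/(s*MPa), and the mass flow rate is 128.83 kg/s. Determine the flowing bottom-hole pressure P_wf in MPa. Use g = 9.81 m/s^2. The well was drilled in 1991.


Step 1: P_i = rho*g*h/1e6 = 922.35*9.81*1221.0/1e6 = 11.04792 MPa
Step 2: P_wf = P_i - mdot/PI = 11.04792 - 128.83/32.363 = 7.0671 MPa
P_wf = 7.0671 MPa


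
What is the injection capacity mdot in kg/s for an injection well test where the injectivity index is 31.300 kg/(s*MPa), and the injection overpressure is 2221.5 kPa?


mdot = II * dP / 1000
mdot = 31.300 * 2221.5 / 1000
mdot = 69.533 kg/s


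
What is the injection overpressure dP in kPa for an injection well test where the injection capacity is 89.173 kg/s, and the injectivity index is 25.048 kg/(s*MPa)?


dP = mdot * 1000 / II
dP = 89.173 * 1000 / 25.048
dP = 3560.1 kPa


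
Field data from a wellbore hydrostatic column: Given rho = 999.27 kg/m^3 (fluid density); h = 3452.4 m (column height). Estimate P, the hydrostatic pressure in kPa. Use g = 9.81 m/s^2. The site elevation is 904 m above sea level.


P = rho * g * h / 1e6
P = 999.27 * 9.81 * 3452.4 / 1e6
P = 33.84332 MPa
Convert: 33.84332 MPa * 1000.0 = 33843 kPa
P = 33843 kPa


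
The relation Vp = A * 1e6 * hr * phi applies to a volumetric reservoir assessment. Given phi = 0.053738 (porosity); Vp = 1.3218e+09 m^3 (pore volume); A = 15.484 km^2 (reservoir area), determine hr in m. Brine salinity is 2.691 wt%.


hr = Vp / (A * 1e6 * phi)
hr = 1.3218e+09 / (15.484 * 1e6 * 0.053738)
hr = 1588.6 m


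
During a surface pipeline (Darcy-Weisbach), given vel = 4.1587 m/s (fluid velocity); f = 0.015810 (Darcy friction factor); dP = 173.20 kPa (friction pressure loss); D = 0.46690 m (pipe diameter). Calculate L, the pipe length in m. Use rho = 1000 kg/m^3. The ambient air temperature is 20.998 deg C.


L = dP*1000*D / (f*rho*vel^2/2)
L = 173.20*1000*0.46690 / (0.015810*1000*4.1587^2/2)
L = 591.50 m


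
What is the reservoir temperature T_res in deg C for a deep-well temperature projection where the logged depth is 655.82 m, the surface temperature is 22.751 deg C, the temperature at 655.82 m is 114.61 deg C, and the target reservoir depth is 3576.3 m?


Step 1: grad = (T_d1 - T_surf)/d1 * 1000 = (114.61 - 22.751)/655.82 * 1000 = 140.0674 deg C/km
Step 2: T_res = T_surf + grad*d2/1000 = 22.751 + 140.0674*3576.3/1000 = 523.67 deg C
T_res = 523.67 deg C


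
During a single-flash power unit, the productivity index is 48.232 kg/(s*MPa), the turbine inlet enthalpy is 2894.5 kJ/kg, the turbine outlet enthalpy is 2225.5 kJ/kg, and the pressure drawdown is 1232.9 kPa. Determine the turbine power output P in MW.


Step 1: mdot = PI * dP / 1000 = 48.232 * 1232.9 / 1000 = 59.46523 kg/s
Step 2: P = mdot*(h_in - h_out)/1000 = 59.46523*(2894.5 - 2225.5)/1000 = 39.782 MW
P = 39.782 MW


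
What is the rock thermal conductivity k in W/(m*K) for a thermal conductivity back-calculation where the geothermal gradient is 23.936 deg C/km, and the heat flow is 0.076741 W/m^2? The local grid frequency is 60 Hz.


k = q / (grad / 1000)
k = 0.076741 / (23.936 / 1000)
k = 3.2061 W/(m*K)


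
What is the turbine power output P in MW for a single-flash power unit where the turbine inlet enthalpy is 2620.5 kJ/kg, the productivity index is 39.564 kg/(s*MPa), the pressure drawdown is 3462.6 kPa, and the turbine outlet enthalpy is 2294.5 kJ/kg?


Step 1: mdot = PI * dP / 1000 = 39.564 * 3462.6 / 1000 = 136.9943 kg/s
Step 2: P = mdot*(h_in - h_out)/1000 = 136.9943*(2620.5 - 2294.5)/1000 = 44.660 MW
P = 44.660 MW


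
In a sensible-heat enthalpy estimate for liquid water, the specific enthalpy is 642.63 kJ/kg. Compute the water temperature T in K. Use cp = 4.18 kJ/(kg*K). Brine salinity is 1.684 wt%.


T = h / cp
T = 642.63 / 4.18
T = 153.7392 deg C
Convert to K: 153.7392 + 273.15 = 426.89 K
T = 426.89 K


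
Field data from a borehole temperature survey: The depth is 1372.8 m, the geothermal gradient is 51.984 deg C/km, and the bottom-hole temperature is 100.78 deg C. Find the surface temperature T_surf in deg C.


T_surf = T_d - grad * d / 1000
T_surf = 100.78 - 51.984 * 1372.8 / 1000
T_surf = 29.416 deg C


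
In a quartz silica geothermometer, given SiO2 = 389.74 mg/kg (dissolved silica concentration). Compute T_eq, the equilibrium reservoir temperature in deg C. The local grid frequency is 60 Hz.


T_eq = 1309 / (5.19 - log10(SiO2)) - 273.15
T_eq = 1309 / (5.19 - log10(389.74)) - 273.15
T_eq = 230.46 deg C


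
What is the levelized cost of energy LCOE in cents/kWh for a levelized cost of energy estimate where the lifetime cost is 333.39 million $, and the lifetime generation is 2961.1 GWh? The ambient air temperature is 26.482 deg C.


LCOE = C_tot / E_tot * 100
LCOE = 333.39 / 2961.1 * 100
LCOE = 11.259 cents/kWh


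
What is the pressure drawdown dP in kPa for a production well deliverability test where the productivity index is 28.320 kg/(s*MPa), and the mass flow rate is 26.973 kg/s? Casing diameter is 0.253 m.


dP = mdot * 1000 / PI
dP = 26.973 * 1000 / 28.320
dP = 952.44 kPa


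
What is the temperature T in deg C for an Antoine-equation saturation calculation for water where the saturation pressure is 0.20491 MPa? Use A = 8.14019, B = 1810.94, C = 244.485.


T = B / (A - log10(P_sat * 760 / 0.101325)) - C
T = 1810.94 / (8.14019 - log10(0.20491 * 760 / 0.101325)) - 244.485
T = 121.10 deg C


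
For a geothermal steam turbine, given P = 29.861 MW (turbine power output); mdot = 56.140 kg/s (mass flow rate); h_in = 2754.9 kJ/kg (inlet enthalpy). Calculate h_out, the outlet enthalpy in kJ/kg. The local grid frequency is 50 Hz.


h_out = h_in - P * 1000 / mdot
h_out = 2754.9 - 29.861 * 1000 / 56.140
h_out = 2223.0 kJ/kg


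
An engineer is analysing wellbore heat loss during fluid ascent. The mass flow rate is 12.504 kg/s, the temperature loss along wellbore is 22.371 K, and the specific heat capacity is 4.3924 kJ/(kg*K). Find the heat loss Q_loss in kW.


Q_loss = mdot * cp * dT
Q_loss = 12.504 * 4.3924 * 22.371
Q_loss = 1228.7 kW


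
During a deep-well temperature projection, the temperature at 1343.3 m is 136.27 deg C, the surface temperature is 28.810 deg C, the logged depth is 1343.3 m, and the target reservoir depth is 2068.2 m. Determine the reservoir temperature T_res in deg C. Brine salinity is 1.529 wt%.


Step 1: grad = (T_d1 - T_surf)/d1 * 1000 = (136.27 - 28.81)/1343.3 * 1000 = 79.99702 deg C/km
Step 2: T_res = T_surf + grad*d2/1000 = 28.81 + 79.99702*2068.2/1000 = 194.26 deg C
T_res = 194.26 deg C


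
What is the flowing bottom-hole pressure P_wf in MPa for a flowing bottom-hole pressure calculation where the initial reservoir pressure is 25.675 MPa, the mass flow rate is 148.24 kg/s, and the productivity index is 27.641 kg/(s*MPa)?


P_wf = P_i - mdot / PI
P_wf = 25.675 - 148.24 / 27.641
P_wf = 20.312 MPa


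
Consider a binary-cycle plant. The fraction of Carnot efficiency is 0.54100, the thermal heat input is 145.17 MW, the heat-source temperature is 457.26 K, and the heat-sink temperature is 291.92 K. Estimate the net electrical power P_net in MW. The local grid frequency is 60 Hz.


Step 1: eta = (1 - Tc/Th)*f = (1 - 291.92/457.26)*0.541 = 0.1956194
Step 2: P_net = eta * Q_in = 0.1956194 * 145.17 = 28.398 MW
P_net = 28.398 MW


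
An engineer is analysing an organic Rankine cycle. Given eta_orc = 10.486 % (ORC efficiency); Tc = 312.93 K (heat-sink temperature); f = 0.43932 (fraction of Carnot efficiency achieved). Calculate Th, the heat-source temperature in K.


Th = Tc / (1 - (eta_orc/100)/f)
Th = 312.93 / (1 - (10.486/100)/0.43932)
Th = 411.04 K


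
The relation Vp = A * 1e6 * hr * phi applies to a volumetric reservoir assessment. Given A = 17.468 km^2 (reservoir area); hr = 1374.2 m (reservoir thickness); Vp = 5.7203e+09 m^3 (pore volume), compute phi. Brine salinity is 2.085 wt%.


phi = Vp / (A * 1e6 * hr)
phi = 5.7203e+09 / (17.468 * 1e6 * 1374.2)
phi = 0.23830


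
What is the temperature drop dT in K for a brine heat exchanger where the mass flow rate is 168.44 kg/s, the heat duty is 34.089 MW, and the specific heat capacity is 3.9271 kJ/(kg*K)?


dT = Q * 1000 / (mdot * cp)
dT = 34.089 * 1000 / (168.44 * 3.9271)
dT = 51.534 K


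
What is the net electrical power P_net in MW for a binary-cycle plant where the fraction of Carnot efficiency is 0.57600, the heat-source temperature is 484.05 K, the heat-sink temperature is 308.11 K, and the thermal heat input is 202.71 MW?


Step 1: eta = (1 - Tc/Th)*f = (1 - 308.11/484.05)*0.576 = 0.2093615
Step 2: P_net = eta * Q_in = 0.2093615 * 202.71 = 42.440 MW
P_net = 42.440 MW


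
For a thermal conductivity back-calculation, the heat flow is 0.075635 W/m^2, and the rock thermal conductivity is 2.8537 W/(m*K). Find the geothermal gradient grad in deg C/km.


grad = q / k * 1000
grad = 0.075635 / 2.8537 * 1000
grad = 26.504 deg C/km


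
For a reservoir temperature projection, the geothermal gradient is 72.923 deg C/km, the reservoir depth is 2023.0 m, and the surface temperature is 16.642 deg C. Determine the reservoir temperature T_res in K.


T_res = T_surf + grad * d / 1000
T_res = 16.642 + 72.923 * 2023.0 / 1000
T_res = 164.1652 deg C
Convert to K: 164.1652 + 273.15 = 437.32 K
T_res = 437.32 K


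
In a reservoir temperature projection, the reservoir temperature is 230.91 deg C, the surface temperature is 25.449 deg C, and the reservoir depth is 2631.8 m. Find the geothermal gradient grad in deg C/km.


grad = (T_res - T_surf) / d * 1000
grad = (230.91 - 25.449) / 2631.8 * 1000
grad = 78.069 deg C/km


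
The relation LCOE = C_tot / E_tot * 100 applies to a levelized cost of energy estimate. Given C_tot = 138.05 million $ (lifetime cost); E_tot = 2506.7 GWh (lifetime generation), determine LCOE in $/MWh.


LCOE = C_tot / E_tot * 100
LCOE = 138.05 / 2506.7 * 100
LCOE = 5.507241 cents/kWh
Convert: 5.507241 cents/kWh * 10.0 = 55.072 $/MWh
LCOE = 55.072 $/MWh


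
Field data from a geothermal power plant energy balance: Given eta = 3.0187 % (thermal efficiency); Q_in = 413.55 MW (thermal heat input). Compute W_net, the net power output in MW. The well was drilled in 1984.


W_net = eta / 100 * Q_in
W_net = 3.0187 / 100 * 413.55
W_net = 12.484 MW


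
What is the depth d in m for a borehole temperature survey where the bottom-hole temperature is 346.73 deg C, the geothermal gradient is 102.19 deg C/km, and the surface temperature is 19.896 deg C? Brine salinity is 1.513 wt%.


d = (T_d - T_surf) / grad * 1000
d = (346.73 - 19.896) / 102.19 * 1000
d = 3198.3 m


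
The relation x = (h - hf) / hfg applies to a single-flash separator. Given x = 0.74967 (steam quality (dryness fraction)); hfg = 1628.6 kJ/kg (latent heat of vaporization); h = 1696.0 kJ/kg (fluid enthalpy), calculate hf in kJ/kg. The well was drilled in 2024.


hf = h - x * hfg
hf = 1696.0 - 0.74967 * 1628.6
hf = 475.09 kJ/kg


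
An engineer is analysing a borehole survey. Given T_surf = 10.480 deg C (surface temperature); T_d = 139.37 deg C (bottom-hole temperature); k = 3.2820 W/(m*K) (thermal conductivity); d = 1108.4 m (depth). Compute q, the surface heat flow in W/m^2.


Step 1: grad = (T_d - T_surf)/d * 1000 = (139.37 - 10.48)/1108.4 * 1000 = 116.2847 deg C/km
Step 2: q = k * grad / 1000 = 3.282 * 116.2847 / 1000 = 0.38165 W/m^2
q = 0.38165 W/m^2


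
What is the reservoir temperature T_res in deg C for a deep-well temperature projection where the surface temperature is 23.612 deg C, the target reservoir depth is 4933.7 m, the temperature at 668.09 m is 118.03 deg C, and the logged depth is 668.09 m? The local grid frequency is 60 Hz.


Step 1: grad = (T_d1 - T_surf)/d1 * 1000 = (118.03 - 23.612)/668.09 * 1000 = 141.3253 deg C/km
Step 2: T_res = T_surf + grad*d2/1000 = 23.612 + 141.3253*4933.7/1000 = 720.87 deg C
T_res = 720.87 deg C


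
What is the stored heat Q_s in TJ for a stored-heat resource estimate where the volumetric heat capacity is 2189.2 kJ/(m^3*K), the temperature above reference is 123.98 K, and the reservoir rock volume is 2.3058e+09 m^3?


Q_s = Vr * rhoc * dT / 1e12
Q_s = 2.3058e+09 * 2189.2 * 123.98 / 1e12
Q_s = 625.8334 PJ
Convert: 625.8334 PJ * 1000.0 = 6.2583e+05 TJ
Q_s = 6.2583e+05 TJ


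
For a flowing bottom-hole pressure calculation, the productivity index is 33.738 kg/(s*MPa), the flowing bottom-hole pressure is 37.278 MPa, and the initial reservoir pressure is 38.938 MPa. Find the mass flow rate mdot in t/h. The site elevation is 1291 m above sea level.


mdot = (P_i - P_wf) * PI
mdot = (38.938 - 37.278) * 33.738
mdot = 56.00508 kg/s
Convert: 56.00508 kg/s * 3.6 = 201.62 t/h
mdot = 201.62 t/h


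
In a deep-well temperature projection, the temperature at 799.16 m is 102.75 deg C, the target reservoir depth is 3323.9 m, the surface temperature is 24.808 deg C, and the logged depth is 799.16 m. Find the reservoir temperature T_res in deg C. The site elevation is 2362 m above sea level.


Step 1: grad = (T_d1 - T_surf)/d1 * 1000 = (102.75 - 24.808)/799.16 * 1000 = 97.52991 deg C/km
Step 2: T_res = T_surf + grad*d2/1000 = 24.808 + 97.52991*3323.9/1000 = 348.99 deg C
T_res = 348.99 deg C


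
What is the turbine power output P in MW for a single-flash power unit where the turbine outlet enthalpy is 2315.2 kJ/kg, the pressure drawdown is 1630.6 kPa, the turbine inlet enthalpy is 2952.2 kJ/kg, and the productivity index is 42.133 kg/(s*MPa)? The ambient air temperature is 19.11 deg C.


Step 1: mdot = PI * dP / 1000 = 42.133 * 1630.6 / 1000 = 68.70207 kg/s
Step 2: P = mdot*(h_in - h_out)/1000 = 68.70207*(2952.2 - 2315.2)/1000 = 43.763 MW
P = 43.763 MW


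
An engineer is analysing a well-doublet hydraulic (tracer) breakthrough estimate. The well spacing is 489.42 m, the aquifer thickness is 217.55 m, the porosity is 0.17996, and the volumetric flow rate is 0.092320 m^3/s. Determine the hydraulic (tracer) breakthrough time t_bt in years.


t_bt = pi * hr * phi * L^2 / (3 * Qv) / (365.25*86400)
t_bt = pi * 217.55 * 0.17996 * 489.42^2 / (3 * 0.092320) / (365.25*86400)
t_bt = 3.3708 years


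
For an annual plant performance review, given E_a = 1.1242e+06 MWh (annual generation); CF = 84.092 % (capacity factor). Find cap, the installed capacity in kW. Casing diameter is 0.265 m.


cap = E_a / (CF/100 * 8760)
cap = 1.1242e+06 / (84.092/100 * 8760)
cap = 152.6106 MW
Convert: 152.6106 MW * 1000.0 = 1.5261e+05 kW
cap = 1.5261e+05 kW
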